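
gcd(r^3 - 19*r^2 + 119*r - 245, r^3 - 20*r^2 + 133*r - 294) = r^2 - 14*r + 49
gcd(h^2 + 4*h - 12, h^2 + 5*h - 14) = h - 2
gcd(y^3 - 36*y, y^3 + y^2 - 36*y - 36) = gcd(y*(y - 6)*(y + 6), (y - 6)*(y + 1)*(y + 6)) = y^2 - 36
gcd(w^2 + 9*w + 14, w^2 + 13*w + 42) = w + 7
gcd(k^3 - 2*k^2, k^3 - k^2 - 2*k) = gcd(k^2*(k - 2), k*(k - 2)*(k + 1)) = k^2 - 2*k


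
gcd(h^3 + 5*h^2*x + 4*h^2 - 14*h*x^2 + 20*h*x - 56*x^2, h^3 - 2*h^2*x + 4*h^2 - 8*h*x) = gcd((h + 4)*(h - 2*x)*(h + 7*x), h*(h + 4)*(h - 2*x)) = -h^2 + 2*h*x - 4*h + 8*x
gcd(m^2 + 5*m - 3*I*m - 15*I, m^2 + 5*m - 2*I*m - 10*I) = m + 5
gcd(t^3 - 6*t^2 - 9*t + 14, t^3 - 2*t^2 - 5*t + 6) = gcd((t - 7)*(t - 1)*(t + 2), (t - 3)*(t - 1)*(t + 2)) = t^2 + t - 2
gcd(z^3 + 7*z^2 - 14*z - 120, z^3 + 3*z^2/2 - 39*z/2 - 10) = z^2 + z - 20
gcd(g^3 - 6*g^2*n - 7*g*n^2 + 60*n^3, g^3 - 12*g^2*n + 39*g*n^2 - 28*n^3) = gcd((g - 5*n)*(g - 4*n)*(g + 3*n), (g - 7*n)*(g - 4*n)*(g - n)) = g - 4*n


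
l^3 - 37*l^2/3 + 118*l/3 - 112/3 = (l - 8)*(l - 7/3)*(l - 2)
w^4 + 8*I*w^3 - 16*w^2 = w^2*(w + 4*I)^2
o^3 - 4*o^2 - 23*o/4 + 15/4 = (o - 5)*(o - 1/2)*(o + 3/2)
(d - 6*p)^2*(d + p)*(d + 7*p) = d^4 - 4*d^3*p - 53*d^2*p^2 + 204*d*p^3 + 252*p^4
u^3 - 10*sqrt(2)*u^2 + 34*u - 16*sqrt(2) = (u - 8*sqrt(2))*(u - sqrt(2))^2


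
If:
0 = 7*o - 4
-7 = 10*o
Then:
No Solution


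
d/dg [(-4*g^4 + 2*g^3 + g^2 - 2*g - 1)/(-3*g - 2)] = (36*g^4 + 20*g^3 - 15*g^2 - 4*g + 1)/(9*g^2 + 12*g + 4)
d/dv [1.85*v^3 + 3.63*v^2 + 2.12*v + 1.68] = 5.55*v^2 + 7.26*v + 2.12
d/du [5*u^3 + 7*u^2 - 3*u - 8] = 15*u^2 + 14*u - 3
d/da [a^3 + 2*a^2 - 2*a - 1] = 3*a^2 + 4*a - 2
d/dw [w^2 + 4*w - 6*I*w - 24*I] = 2*w + 4 - 6*I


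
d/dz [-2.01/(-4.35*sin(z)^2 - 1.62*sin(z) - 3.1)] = -(17.487*sin(z) + 3.2562)*cos(z)/(4.35*sin(z)^2 + 1.62*sin(z) + 3.1)^2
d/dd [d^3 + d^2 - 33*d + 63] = 3*d^2 + 2*d - 33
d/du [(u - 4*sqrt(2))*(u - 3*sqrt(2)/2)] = 2*u - 11*sqrt(2)/2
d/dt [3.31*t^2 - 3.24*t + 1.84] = 6.62*t - 3.24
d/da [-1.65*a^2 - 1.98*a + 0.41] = -3.3*a - 1.98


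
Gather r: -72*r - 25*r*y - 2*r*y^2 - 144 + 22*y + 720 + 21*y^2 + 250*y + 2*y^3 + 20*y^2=r*(-2*y^2 - 25*y - 72) + 2*y^3 + 41*y^2 + 272*y + 576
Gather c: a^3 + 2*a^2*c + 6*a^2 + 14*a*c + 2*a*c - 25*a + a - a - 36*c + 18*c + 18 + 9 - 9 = a^3 + 6*a^2 - 25*a + c*(2*a^2 + 16*a - 18) + 18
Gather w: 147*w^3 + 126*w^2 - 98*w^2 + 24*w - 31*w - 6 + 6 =147*w^3 + 28*w^2 - 7*w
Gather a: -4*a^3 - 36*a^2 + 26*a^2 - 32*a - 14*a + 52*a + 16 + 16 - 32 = -4*a^3 - 10*a^2 + 6*a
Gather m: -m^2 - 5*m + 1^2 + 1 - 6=-m^2 - 5*m - 4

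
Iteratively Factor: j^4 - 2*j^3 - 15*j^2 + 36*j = (j)*(j^3 - 2*j^2 - 15*j + 36) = j*(j - 3)*(j^2 + j - 12) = j*(j - 3)*(j + 4)*(j - 3)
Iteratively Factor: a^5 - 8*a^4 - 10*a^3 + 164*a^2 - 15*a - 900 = (a - 4)*(a^4 - 4*a^3 - 26*a^2 + 60*a + 225) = (a - 5)*(a - 4)*(a^3 + a^2 - 21*a - 45) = (a - 5)*(a - 4)*(a + 3)*(a^2 - 2*a - 15) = (a - 5)*(a - 4)*(a + 3)^2*(a - 5)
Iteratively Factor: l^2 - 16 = (l - 4)*(l + 4)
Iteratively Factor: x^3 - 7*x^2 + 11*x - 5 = (x - 5)*(x^2 - 2*x + 1) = (x - 5)*(x - 1)*(x - 1)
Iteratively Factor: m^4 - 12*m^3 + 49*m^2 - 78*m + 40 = (m - 1)*(m^3 - 11*m^2 + 38*m - 40) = (m - 2)*(m - 1)*(m^2 - 9*m + 20) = (m - 5)*(m - 2)*(m - 1)*(m - 4)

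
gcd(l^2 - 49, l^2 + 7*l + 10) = 1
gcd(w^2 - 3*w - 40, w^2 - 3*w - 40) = w^2 - 3*w - 40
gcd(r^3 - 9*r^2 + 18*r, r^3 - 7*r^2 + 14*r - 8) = 1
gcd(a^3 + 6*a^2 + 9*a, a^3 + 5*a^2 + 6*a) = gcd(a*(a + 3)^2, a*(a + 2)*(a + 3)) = a^2 + 3*a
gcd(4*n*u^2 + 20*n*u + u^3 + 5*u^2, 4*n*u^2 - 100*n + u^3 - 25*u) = 4*n*u + 20*n + u^2 + 5*u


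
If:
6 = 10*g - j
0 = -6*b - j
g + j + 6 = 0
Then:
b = 1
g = 0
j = -6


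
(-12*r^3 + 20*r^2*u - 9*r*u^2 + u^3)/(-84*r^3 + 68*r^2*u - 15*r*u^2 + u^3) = (r - u)/(7*r - u)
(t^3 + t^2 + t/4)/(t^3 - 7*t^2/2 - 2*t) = (t + 1/2)/(t - 4)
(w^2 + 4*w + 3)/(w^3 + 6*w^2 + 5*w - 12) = (w + 1)/(w^2 + 3*w - 4)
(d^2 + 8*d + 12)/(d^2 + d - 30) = (d + 2)/(d - 5)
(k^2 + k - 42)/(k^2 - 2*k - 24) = (k + 7)/(k + 4)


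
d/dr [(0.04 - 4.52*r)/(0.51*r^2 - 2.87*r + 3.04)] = (2.3052*r^2 - 0.0408000000000008*r - 13.626)/(0.2601*r^4 - 2.9274*r^3 + 11.3377*r^2 - 17.4496*r + 9.2416)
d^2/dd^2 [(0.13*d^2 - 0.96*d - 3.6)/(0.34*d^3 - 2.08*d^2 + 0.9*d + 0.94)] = (0.030056*d^6 - 0.665856*d^5 - 1.159128*d^4 + 32.9206*d^3 - 94.852992*d^2 + 36.076608*d - 18.055384)/(0.039304*d^9 - 0.721344*d^8 + 4.725048*d^7 - 12.4918*d^6 + 8.518872*d^5 + 8.871888*d^4 - 8.927808*d^3 - 3.229464*d^2 + 2.38572*d + 0.830584)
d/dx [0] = 0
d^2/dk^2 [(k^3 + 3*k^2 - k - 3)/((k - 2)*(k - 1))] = 30/(k^3 - 6*k^2 + 12*k - 8)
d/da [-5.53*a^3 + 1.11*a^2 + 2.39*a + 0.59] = -16.59*a^2 + 2.22*a + 2.39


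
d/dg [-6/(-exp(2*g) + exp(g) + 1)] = (6 - 12*exp(g))*exp(g)/(-exp(2*g) + exp(g) + 1)^2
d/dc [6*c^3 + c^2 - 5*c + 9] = 18*c^2 + 2*c - 5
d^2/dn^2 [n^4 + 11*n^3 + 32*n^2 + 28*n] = 12*n^2 + 66*n + 64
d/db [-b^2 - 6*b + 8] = -2*b - 6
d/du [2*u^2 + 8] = 4*u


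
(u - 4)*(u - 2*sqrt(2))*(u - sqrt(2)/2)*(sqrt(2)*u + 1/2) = sqrt(2)*u^4 - 4*sqrt(2)*u^3 - 9*u^3/2 + 3*sqrt(2)*u^2/4 + 18*u^2 - 3*sqrt(2)*u + u - 4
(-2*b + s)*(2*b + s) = -4*b^2 + s^2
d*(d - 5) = d^2 - 5*d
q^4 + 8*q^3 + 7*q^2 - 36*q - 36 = (q - 2)*(q + 1)*(q + 3)*(q + 6)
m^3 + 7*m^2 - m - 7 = (m - 1)*(m + 1)*(m + 7)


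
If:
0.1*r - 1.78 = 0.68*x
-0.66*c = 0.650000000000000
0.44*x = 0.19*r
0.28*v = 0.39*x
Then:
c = -0.98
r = -9.19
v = -5.53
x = -3.97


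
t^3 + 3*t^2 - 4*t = t*(t - 1)*(t + 4)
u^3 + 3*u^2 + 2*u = u*(u + 1)*(u + 2)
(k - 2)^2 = k^2 - 4*k + 4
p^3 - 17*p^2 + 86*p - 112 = (p - 8)*(p - 7)*(p - 2)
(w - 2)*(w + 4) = w^2 + 2*w - 8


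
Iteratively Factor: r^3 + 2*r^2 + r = (r + 1)*(r^2 + r) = (r + 1)^2*(r)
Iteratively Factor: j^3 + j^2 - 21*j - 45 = (j + 3)*(j^2 - 2*j - 15) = (j - 5)*(j + 3)*(j + 3)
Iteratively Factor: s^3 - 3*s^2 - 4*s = (s - 4)*(s^2 + s) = (s - 4)*(s + 1)*(s)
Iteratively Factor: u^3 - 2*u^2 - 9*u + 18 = (u - 2)*(u^2 - 9) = (u - 3)*(u - 2)*(u + 3)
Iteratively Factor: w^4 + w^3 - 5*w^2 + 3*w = (w - 1)*(w^3 + 2*w^2 - 3*w) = (w - 1)^2*(w^2 + 3*w) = w*(w - 1)^2*(w + 3)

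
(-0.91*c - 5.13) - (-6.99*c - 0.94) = 6.08*c - 4.19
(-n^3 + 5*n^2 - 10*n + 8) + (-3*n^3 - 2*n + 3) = -4*n^3 + 5*n^2 - 12*n + 11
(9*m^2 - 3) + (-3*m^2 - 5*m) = 6*m^2 - 5*m - 3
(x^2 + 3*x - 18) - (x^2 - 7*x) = 10*x - 18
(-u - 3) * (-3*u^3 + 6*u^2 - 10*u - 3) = 3*u^4 + 3*u^3 - 8*u^2 + 33*u + 9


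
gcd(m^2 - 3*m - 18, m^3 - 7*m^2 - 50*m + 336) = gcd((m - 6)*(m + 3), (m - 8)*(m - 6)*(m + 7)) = m - 6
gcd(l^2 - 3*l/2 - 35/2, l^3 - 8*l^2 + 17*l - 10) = l - 5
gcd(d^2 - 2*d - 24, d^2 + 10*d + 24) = d + 4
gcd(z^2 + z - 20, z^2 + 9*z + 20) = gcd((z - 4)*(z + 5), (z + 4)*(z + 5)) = z + 5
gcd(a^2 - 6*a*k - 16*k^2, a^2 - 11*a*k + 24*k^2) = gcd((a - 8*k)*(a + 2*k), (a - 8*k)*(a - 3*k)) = a - 8*k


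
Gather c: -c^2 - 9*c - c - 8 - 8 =-c^2 - 10*c - 16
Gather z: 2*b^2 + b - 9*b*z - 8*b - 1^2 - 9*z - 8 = 2*b^2 - 7*b + z*(-9*b - 9) - 9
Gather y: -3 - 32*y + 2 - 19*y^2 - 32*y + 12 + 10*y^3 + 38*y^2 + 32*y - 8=10*y^3 + 19*y^2 - 32*y + 3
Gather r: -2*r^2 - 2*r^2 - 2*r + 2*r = -4*r^2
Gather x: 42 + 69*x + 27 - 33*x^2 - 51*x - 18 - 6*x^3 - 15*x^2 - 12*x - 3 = -6*x^3 - 48*x^2 + 6*x + 48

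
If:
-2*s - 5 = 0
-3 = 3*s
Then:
No Solution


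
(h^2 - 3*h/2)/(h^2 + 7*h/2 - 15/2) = h/(h + 5)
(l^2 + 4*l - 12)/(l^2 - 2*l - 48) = (l - 2)/(l - 8)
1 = 1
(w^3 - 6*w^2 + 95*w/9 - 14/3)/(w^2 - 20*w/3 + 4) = (w^2 - 16*w/3 + 7)/(w - 6)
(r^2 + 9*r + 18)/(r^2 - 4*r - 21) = (r + 6)/(r - 7)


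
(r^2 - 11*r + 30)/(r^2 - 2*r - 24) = (r - 5)/(r + 4)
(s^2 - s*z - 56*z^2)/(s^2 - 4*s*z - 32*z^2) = (s + 7*z)/(s + 4*z)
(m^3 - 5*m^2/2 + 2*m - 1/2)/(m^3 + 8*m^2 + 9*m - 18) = (2*m^2 - 3*m + 1)/(2*(m^2 + 9*m + 18))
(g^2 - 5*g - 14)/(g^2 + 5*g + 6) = (g - 7)/(g + 3)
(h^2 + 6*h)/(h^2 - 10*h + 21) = h*(h + 6)/(h^2 - 10*h + 21)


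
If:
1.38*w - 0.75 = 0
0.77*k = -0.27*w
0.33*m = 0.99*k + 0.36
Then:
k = -0.19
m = 0.52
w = 0.54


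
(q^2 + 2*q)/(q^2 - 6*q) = (q + 2)/(q - 6)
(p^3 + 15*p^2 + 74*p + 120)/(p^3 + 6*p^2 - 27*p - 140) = (p^2 + 11*p + 30)/(p^2 + 2*p - 35)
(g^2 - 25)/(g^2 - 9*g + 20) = (g + 5)/(g - 4)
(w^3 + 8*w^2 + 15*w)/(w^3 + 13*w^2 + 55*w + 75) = w/(w + 5)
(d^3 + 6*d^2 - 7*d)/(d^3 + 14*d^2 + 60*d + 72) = d*(d^2 + 6*d - 7)/(d^3 + 14*d^2 + 60*d + 72)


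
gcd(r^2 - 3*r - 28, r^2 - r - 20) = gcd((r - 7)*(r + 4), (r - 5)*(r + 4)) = r + 4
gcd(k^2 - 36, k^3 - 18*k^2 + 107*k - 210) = k - 6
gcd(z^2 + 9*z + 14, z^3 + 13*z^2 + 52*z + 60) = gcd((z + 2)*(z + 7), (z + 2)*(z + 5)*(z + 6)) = z + 2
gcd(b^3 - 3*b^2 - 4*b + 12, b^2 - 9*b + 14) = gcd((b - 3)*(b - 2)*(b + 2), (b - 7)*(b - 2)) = b - 2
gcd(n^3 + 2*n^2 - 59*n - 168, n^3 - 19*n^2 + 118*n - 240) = n - 8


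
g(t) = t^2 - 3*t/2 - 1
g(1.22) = -1.34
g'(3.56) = 5.62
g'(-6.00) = -13.50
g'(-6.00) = -13.50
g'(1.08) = 0.66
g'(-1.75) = -5.00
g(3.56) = 6.33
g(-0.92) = 1.23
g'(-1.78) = -5.06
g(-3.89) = 19.97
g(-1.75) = 4.69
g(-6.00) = 44.00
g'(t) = 2*t - 3/2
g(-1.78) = 4.84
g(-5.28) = 34.80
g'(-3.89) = -9.28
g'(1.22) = 0.94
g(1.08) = -1.45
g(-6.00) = 44.00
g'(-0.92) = -3.34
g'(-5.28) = -12.06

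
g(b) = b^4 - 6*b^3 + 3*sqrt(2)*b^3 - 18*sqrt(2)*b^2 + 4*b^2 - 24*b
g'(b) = 4*b^3 - 18*b^2 + 9*sqrt(2)*b^2 - 36*sqrt(2)*b + 8*b - 24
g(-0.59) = 7.17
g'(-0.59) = -1.34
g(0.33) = -10.31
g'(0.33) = -38.59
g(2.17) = -148.90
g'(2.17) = -101.07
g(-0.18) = 3.64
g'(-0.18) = -16.47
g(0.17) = -4.71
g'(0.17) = -31.43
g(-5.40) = 630.97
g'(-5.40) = -575.87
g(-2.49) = -7.70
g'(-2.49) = -11.59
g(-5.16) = 502.93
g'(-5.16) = -492.50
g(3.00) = -231.55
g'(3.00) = -92.18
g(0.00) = 0.00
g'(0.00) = -24.00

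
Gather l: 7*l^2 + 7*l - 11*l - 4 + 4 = 7*l^2 - 4*l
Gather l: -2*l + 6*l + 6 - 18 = 4*l - 12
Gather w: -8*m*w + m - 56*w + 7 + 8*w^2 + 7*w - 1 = m + 8*w^2 + w*(-8*m - 49) + 6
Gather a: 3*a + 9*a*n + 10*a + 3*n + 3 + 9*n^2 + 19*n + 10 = a*(9*n + 13) + 9*n^2 + 22*n + 13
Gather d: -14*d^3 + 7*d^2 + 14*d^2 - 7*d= -14*d^3 + 21*d^2 - 7*d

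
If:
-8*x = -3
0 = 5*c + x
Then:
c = -3/40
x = 3/8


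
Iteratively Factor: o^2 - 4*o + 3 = (o - 3)*(o - 1)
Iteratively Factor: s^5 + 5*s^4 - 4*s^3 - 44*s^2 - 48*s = (s)*(s^4 + 5*s^3 - 4*s^2 - 44*s - 48) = s*(s + 2)*(s^3 + 3*s^2 - 10*s - 24) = s*(s - 3)*(s + 2)*(s^2 + 6*s + 8) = s*(s - 3)*(s + 2)*(s + 4)*(s + 2)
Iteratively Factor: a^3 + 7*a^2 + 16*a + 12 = (a + 2)*(a^2 + 5*a + 6) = (a + 2)*(a + 3)*(a + 2)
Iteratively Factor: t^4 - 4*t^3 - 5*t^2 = (t + 1)*(t^3 - 5*t^2) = (t - 5)*(t + 1)*(t^2) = t*(t - 5)*(t + 1)*(t)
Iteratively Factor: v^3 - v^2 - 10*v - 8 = (v - 4)*(v^2 + 3*v + 2) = (v - 4)*(v + 2)*(v + 1)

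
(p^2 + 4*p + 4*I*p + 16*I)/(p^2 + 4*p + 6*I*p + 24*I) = (p + 4*I)/(p + 6*I)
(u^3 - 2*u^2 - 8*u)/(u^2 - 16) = u*(u + 2)/(u + 4)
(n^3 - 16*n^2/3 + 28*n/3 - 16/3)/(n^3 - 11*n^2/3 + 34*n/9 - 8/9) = 3*(n - 2)/(3*n - 1)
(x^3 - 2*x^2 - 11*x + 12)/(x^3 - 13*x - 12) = (x - 1)/(x + 1)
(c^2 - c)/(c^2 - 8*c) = (c - 1)/(c - 8)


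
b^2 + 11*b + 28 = (b + 4)*(b + 7)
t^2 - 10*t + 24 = (t - 6)*(t - 4)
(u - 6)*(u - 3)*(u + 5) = u^3 - 4*u^2 - 27*u + 90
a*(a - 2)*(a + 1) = a^3 - a^2 - 2*a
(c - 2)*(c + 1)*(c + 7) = c^3 + 6*c^2 - 9*c - 14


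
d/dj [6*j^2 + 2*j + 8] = 12*j + 2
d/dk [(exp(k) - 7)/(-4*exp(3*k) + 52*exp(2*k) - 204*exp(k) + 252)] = exp(k)/(2*(exp(3*k) - 9*exp(2*k) + 27*exp(k) - 27))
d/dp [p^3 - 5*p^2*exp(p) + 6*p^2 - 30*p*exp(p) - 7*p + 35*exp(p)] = -5*p^2*exp(p) + 3*p^2 - 40*p*exp(p) + 12*p + 5*exp(p) - 7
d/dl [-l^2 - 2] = -2*l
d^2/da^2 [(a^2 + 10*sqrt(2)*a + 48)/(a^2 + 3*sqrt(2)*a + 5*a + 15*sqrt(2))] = 2*(-5*a^3 + 7*sqrt(2)*a^3 - 45*sqrt(2)*a^2 + 144*a^2 - 180*a + 432*sqrt(2)*a - 180*sqrt(2) + 1014)/(a^6 + 9*sqrt(2)*a^5 + 15*a^5 + 129*a^4 + 135*sqrt(2)*a^4 + 935*a^3 + 729*sqrt(2)*a^3 + 1935*sqrt(2)*a^2 + 4050*a^2 + 4050*sqrt(2)*a + 6750*a + 6750*sqrt(2))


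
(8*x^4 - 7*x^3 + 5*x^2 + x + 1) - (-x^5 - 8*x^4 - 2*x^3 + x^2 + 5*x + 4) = x^5 + 16*x^4 - 5*x^3 + 4*x^2 - 4*x - 3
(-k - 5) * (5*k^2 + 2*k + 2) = -5*k^3 - 27*k^2 - 12*k - 10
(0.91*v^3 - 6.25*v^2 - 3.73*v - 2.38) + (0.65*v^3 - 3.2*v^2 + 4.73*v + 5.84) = 1.56*v^3 - 9.45*v^2 + 1.0*v + 3.46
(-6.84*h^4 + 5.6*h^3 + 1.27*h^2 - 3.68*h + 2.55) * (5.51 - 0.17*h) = 1.1628*h^5 - 38.6404*h^4 + 30.6401*h^3 + 7.6233*h^2 - 20.7103*h + 14.0505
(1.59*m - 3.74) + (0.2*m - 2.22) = 1.79*m - 5.96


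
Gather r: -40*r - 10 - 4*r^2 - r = -4*r^2 - 41*r - 10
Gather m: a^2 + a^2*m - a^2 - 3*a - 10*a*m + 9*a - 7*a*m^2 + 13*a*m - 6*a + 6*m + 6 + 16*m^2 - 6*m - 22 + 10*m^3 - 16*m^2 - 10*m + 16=-7*a*m^2 + 10*m^3 + m*(a^2 + 3*a - 10)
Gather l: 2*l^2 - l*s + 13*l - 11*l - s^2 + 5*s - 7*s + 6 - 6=2*l^2 + l*(2 - s) - s^2 - 2*s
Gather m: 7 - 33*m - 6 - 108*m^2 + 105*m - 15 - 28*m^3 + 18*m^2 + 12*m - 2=-28*m^3 - 90*m^2 + 84*m - 16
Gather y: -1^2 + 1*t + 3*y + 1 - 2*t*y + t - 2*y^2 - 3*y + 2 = -2*t*y + 2*t - 2*y^2 + 2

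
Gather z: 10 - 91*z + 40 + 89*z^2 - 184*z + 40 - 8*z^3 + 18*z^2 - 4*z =-8*z^3 + 107*z^2 - 279*z + 90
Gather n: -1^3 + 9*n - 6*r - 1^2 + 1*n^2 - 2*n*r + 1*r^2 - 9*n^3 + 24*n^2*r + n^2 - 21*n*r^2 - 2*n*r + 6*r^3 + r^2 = -9*n^3 + n^2*(24*r + 2) + n*(-21*r^2 - 4*r + 9) + 6*r^3 + 2*r^2 - 6*r - 2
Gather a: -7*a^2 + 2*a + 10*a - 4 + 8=-7*a^2 + 12*a + 4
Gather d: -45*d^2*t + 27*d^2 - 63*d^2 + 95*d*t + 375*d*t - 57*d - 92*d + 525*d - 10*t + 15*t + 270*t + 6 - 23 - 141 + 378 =d^2*(-45*t - 36) + d*(470*t + 376) + 275*t + 220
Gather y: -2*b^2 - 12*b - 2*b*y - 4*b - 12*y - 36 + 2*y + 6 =-2*b^2 - 16*b + y*(-2*b - 10) - 30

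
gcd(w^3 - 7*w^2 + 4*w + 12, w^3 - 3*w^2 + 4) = w^2 - w - 2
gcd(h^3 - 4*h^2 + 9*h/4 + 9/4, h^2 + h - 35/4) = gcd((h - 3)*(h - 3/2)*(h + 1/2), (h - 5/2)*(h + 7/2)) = 1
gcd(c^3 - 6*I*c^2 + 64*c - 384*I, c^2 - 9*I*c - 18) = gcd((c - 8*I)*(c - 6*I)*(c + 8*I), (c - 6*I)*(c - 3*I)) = c - 6*I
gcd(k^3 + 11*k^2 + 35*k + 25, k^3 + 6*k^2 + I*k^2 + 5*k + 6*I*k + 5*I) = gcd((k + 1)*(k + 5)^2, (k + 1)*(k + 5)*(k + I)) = k^2 + 6*k + 5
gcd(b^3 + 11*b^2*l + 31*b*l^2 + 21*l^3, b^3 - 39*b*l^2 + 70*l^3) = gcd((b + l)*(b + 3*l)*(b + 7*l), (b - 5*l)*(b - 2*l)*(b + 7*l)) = b + 7*l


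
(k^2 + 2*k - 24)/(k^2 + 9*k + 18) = (k - 4)/(k + 3)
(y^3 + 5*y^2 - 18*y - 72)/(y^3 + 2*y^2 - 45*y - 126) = (y - 4)/(y - 7)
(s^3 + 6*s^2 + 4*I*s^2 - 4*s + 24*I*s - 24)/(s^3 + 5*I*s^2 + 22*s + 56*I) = (s^2 + 2*s*(3 + I) + 12*I)/(s^2 + 3*I*s + 28)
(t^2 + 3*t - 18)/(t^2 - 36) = (t - 3)/(t - 6)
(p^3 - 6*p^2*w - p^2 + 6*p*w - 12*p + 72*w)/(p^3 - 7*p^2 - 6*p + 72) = (p - 6*w)/(p - 6)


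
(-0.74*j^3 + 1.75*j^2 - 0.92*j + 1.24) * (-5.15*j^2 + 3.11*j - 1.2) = 3.811*j^5 - 11.3139*j^4 + 11.0685*j^3 - 11.3472*j^2 + 4.9604*j - 1.488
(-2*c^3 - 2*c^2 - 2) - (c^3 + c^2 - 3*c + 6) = -3*c^3 - 3*c^2 + 3*c - 8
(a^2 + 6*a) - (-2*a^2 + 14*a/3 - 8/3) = 3*a^2 + 4*a/3 + 8/3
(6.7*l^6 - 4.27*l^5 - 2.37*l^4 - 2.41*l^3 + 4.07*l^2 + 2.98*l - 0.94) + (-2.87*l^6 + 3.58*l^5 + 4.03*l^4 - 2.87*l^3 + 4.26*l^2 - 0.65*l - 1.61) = 3.83*l^6 - 0.69*l^5 + 1.66*l^4 - 5.28*l^3 + 8.33*l^2 + 2.33*l - 2.55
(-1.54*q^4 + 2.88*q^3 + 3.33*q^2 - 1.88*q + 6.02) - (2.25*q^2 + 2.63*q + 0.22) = -1.54*q^4 + 2.88*q^3 + 1.08*q^2 - 4.51*q + 5.8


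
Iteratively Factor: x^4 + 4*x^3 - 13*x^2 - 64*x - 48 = (x + 4)*(x^3 - 13*x - 12) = (x + 1)*(x + 4)*(x^2 - x - 12) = (x + 1)*(x + 3)*(x + 4)*(x - 4)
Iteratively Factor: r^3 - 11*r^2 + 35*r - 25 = (r - 5)*(r^2 - 6*r + 5) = (r - 5)^2*(r - 1)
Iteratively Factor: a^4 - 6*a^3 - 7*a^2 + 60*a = (a - 4)*(a^3 - 2*a^2 - 15*a) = (a - 5)*(a - 4)*(a^2 + 3*a) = a*(a - 5)*(a - 4)*(a + 3)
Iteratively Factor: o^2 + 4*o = (o + 4)*(o)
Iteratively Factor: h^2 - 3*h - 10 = (h - 5)*(h + 2)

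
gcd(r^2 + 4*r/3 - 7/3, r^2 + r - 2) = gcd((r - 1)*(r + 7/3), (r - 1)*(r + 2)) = r - 1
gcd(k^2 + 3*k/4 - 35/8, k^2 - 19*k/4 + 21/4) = k - 7/4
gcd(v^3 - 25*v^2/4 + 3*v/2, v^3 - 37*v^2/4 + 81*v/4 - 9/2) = v^2 - 25*v/4 + 3/2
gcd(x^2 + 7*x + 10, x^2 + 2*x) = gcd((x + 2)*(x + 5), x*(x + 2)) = x + 2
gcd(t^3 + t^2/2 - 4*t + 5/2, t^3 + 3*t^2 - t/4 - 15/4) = t^2 + 3*t/2 - 5/2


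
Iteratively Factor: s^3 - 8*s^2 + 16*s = (s)*(s^2 - 8*s + 16) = s*(s - 4)*(s - 4)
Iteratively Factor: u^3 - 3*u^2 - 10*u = (u)*(u^2 - 3*u - 10) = u*(u - 5)*(u + 2)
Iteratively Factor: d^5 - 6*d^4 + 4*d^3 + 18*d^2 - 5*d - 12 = (d + 1)*(d^4 - 7*d^3 + 11*d^2 + 7*d - 12) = (d - 3)*(d + 1)*(d^3 - 4*d^2 - d + 4) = (d - 4)*(d - 3)*(d + 1)*(d^2 - 1) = (d - 4)*(d - 3)*(d + 1)^2*(d - 1)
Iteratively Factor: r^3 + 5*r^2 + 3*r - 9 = (r + 3)*(r^2 + 2*r - 3) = (r - 1)*(r + 3)*(r + 3)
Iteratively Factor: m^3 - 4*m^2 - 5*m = (m - 5)*(m^2 + m) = m*(m - 5)*(m + 1)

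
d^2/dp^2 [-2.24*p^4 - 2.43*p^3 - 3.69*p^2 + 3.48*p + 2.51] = -26.88*p^2 - 14.58*p - 7.38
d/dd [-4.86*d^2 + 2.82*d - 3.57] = 2.82 - 9.72*d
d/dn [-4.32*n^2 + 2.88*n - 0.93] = 2.88 - 8.64*n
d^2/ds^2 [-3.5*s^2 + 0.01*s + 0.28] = -7.00000000000000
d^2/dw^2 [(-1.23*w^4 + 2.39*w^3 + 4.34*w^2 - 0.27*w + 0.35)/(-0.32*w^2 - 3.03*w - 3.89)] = (0.251904*w^6 + 7.15564799999999*w^5 + 76.941666*w^4 + 202.499122*w^3 + 86.52807*w^2 - 221.04705*w - 143.266716)/(0.032768*w^6 + 0.930816*w^5 + 10.008672*w^4 + 50.448591*w^3 + 121.667919*w^2 + 137.550789*w + 58.863869)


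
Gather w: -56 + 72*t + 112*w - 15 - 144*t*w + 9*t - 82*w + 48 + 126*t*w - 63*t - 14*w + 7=18*t + w*(16 - 18*t) - 16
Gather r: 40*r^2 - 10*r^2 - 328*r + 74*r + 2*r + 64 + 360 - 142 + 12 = 30*r^2 - 252*r + 294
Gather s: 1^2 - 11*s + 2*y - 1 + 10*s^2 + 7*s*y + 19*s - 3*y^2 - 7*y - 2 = 10*s^2 + s*(7*y + 8) - 3*y^2 - 5*y - 2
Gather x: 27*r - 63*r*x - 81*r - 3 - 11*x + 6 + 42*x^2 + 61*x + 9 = -54*r + 42*x^2 + x*(50 - 63*r) + 12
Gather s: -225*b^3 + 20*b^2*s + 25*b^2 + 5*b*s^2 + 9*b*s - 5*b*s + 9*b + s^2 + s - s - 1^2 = -225*b^3 + 25*b^2 + 9*b + s^2*(5*b + 1) + s*(20*b^2 + 4*b) - 1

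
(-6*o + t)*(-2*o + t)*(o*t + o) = 12*o^3*t + 12*o^3 - 8*o^2*t^2 - 8*o^2*t + o*t^3 + o*t^2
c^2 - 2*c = c*(c - 2)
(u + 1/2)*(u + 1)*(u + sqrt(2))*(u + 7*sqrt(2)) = u^4 + 3*u^3/2 + 8*sqrt(2)*u^3 + 29*u^2/2 + 12*sqrt(2)*u^2 + 4*sqrt(2)*u + 21*u + 7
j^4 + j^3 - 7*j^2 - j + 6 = (j - 2)*(j - 1)*(j + 1)*(j + 3)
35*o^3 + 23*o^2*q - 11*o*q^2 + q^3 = (-7*o + q)*(-5*o + q)*(o + q)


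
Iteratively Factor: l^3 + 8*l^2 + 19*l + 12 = (l + 1)*(l^2 + 7*l + 12) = (l + 1)*(l + 4)*(l + 3)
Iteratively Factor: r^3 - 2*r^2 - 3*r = (r - 3)*(r^2 + r) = (r - 3)*(r + 1)*(r)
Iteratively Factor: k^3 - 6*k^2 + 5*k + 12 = (k + 1)*(k^2 - 7*k + 12) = (k - 4)*(k + 1)*(k - 3)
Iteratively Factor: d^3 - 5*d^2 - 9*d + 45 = (d - 3)*(d^2 - 2*d - 15) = (d - 5)*(d - 3)*(d + 3)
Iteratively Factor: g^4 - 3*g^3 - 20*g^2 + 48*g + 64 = (g + 4)*(g^3 - 7*g^2 + 8*g + 16) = (g - 4)*(g + 4)*(g^2 - 3*g - 4) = (g - 4)*(g + 1)*(g + 4)*(g - 4)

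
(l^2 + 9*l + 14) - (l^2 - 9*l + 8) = 18*l + 6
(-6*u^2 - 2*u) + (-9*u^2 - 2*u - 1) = -15*u^2 - 4*u - 1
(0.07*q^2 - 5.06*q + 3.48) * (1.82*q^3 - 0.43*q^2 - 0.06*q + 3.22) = 0.1274*q^5 - 9.2393*q^4 + 8.5052*q^3 - 0.9674*q^2 - 16.502*q + 11.2056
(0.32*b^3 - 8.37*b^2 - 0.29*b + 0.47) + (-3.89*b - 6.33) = 0.32*b^3 - 8.37*b^2 - 4.18*b - 5.86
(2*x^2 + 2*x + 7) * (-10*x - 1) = -20*x^3 - 22*x^2 - 72*x - 7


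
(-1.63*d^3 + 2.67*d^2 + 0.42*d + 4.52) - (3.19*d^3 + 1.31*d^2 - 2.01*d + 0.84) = -4.82*d^3 + 1.36*d^2 + 2.43*d + 3.68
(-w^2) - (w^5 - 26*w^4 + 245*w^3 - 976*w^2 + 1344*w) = -w^5 + 26*w^4 - 245*w^3 + 975*w^2 - 1344*w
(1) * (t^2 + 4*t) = t^2 + 4*t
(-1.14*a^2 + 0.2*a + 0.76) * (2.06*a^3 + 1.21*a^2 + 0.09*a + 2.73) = -2.3484*a^5 - 0.9674*a^4 + 1.705*a^3 - 2.1746*a^2 + 0.6144*a + 2.0748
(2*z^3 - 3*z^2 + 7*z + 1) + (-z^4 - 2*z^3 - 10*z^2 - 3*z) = -z^4 - 13*z^2 + 4*z + 1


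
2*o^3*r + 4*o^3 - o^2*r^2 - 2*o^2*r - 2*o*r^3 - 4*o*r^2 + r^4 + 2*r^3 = (-2*o + r)*(-o + r)*(o + r)*(r + 2)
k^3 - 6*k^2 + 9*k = k*(k - 3)^2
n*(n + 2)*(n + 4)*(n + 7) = n^4 + 13*n^3 + 50*n^2 + 56*n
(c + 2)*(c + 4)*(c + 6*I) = c^3 + 6*c^2 + 6*I*c^2 + 8*c + 36*I*c + 48*I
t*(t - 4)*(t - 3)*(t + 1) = t^4 - 6*t^3 + 5*t^2 + 12*t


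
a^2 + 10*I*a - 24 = (a + 4*I)*(a + 6*I)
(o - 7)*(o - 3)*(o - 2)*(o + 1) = o^4 - 11*o^3 + 29*o^2 - o - 42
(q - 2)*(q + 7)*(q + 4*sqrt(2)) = q^3 + 5*q^2 + 4*sqrt(2)*q^2 - 14*q + 20*sqrt(2)*q - 56*sqrt(2)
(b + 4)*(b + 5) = b^2 + 9*b + 20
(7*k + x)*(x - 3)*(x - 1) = 7*k*x^2 - 28*k*x + 21*k + x^3 - 4*x^2 + 3*x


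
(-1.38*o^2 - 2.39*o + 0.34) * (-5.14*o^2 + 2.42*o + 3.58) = 7.0932*o^4 + 8.945*o^3 - 12.4718*o^2 - 7.7334*o + 1.2172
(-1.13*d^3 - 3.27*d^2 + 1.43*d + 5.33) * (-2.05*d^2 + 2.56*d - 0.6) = 2.3165*d^5 + 3.8107*d^4 - 10.6247*d^3 - 5.3037*d^2 + 12.7868*d - 3.198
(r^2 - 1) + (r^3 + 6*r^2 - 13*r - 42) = r^3 + 7*r^2 - 13*r - 43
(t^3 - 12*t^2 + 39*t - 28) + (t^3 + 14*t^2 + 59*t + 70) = 2*t^3 + 2*t^2 + 98*t + 42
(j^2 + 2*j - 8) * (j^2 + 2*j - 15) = j^4 + 4*j^3 - 19*j^2 - 46*j + 120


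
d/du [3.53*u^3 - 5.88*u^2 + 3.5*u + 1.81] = 10.59*u^2 - 11.76*u + 3.5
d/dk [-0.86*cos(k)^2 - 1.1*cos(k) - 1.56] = (1.72*cos(k) + 1.1)*sin(k)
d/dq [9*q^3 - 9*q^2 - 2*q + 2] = 27*q^2 - 18*q - 2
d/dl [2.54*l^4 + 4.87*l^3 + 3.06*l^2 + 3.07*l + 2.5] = 10.16*l^3 + 14.61*l^2 + 6.12*l + 3.07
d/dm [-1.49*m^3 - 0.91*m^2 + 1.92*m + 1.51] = -4.47*m^2 - 1.82*m + 1.92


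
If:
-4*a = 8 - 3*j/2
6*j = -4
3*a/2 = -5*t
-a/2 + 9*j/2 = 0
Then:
No Solution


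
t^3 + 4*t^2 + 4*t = t*(t + 2)^2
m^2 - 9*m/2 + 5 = (m - 5/2)*(m - 2)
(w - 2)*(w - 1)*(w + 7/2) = w^3 + w^2/2 - 17*w/2 + 7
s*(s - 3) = s^2 - 3*s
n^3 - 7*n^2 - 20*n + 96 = (n - 8)*(n - 3)*(n + 4)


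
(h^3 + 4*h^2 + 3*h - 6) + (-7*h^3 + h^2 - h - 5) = -6*h^3 + 5*h^2 + 2*h - 11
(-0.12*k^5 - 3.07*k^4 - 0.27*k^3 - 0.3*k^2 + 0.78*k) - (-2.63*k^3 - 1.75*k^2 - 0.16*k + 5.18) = -0.12*k^5 - 3.07*k^4 + 2.36*k^3 + 1.45*k^2 + 0.94*k - 5.18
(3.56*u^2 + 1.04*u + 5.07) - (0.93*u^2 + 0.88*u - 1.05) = 2.63*u^2 + 0.16*u + 6.12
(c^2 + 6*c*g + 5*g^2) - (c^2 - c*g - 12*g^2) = 7*c*g + 17*g^2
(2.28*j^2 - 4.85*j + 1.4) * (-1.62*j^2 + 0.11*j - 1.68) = -3.6936*j^4 + 8.1078*j^3 - 6.6319*j^2 + 8.302*j - 2.352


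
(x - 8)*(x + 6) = x^2 - 2*x - 48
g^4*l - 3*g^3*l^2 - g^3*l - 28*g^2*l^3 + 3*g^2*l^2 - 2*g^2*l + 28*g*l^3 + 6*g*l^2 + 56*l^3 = (g - 2)*(g - 7*l)*(g + 4*l)*(g*l + l)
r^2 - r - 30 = (r - 6)*(r + 5)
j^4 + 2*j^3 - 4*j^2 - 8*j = j*(j - 2)*(j + 2)^2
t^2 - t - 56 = (t - 8)*(t + 7)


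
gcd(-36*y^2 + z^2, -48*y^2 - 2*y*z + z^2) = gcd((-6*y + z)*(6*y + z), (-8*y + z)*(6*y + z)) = 6*y + z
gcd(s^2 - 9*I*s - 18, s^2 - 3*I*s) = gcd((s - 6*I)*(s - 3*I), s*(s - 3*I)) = s - 3*I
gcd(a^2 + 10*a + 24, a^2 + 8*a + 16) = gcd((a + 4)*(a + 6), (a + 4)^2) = a + 4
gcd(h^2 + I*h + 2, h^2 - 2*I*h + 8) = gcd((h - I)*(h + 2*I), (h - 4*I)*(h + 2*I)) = h + 2*I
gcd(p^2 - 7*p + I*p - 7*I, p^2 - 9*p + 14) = p - 7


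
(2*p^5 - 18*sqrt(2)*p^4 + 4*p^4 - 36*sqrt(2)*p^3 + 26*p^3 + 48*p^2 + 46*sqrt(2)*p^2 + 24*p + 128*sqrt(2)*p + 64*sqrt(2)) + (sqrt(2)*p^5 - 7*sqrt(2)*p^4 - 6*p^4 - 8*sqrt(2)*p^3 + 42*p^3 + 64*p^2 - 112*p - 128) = sqrt(2)*p^5 + 2*p^5 - 25*sqrt(2)*p^4 - 2*p^4 - 44*sqrt(2)*p^3 + 68*p^3 + 46*sqrt(2)*p^2 + 112*p^2 - 88*p + 128*sqrt(2)*p - 128 + 64*sqrt(2)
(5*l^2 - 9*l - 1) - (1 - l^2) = 6*l^2 - 9*l - 2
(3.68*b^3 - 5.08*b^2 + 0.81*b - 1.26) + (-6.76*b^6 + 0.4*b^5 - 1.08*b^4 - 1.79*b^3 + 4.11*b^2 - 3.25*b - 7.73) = -6.76*b^6 + 0.4*b^5 - 1.08*b^4 + 1.89*b^3 - 0.97*b^2 - 2.44*b - 8.99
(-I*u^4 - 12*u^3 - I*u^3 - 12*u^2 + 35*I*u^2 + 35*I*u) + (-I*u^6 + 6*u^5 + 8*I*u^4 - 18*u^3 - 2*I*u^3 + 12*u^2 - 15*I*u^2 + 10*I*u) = -I*u^6 + 6*u^5 + 7*I*u^4 - 30*u^3 - 3*I*u^3 + 20*I*u^2 + 45*I*u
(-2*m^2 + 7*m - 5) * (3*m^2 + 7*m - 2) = -6*m^4 + 7*m^3 + 38*m^2 - 49*m + 10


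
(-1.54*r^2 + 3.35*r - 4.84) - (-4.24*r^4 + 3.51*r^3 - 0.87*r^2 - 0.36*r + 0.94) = 4.24*r^4 - 3.51*r^3 - 0.67*r^2 + 3.71*r - 5.78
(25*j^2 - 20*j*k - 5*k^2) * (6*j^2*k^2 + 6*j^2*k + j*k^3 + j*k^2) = 150*j^4*k^2 + 150*j^4*k - 95*j^3*k^3 - 95*j^3*k^2 - 50*j^2*k^4 - 50*j^2*k^3 - 5*j*k^5 - 5*j*k^4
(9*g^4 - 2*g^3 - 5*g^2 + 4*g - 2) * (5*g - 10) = 45*g^5 - 100*g^4 - 5*g^3 + 70*g^2 - 50*g + 20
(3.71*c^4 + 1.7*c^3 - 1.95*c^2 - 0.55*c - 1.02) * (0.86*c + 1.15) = 3.1906*c^5 + 5.7285*c^4 + 0.278*c^3 - 2.7155*c^2 - 1.5097*c - 1.173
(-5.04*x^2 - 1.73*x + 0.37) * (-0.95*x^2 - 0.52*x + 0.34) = 4.788*x^4 + 4.2643*x^3 - 1.1655*x^2 - 0.7806*x + 0.1258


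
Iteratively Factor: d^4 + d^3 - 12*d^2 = (d)*(d^3 + d^2 - 12*d) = d*(d - 3)*(d^2 + 4*d) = d*(d - 3)*(d + 4)*(d)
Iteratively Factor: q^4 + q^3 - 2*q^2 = (q + 2)*(q^3 - q^2) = (q - 1)*(q + 2)*(q^2) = q*(q - 1)*(q + 2)*(q)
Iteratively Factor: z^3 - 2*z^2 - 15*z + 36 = (z + 4)*(z^2 - 6*z + 9) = (z - 3)*(z + 4)*(z - 3)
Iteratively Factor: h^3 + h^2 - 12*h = (h - 3)*(h^2 + 4*h) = (h - 3)*(h + 4)*(h)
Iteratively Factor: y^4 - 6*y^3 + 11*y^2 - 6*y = (y - 3)*(y^3 - 3*y^2 + 2*y) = (y - 3)*(y - 2)*(y^2 - y) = y*(y - 3)*(y - 2)*(y - 1)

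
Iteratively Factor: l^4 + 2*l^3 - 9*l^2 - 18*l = (l + 2)*(l^3 - 9*l) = (l + 2)*(l + 3)*(l^2 - 3*l) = (l - 3)*(l + 2)*(l + 3)*(l)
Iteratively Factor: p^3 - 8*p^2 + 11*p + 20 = (p - 4)*(p^2 - 4*p - 5) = (p - 4)*(p + 1)*(p - 5)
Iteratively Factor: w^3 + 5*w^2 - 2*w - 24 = (w + 4)*(w^2 + w - 6) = (w - 2)*(w + 4)*(w + 3)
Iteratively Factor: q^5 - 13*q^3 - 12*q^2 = (q + 1)*(q^4 - q^3 - 12*q^2) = q*(q + 1)*(q^3 - q^2 - 12*q) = q^2*(q + 1)*(q^2 - q - 12) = q^2*(q + 1)*(q + 3)*(q - 4)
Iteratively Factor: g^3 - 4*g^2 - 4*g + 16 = (g + 2)*(g^2 - 6*g + 8) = (g - 2)*(g + 2)*(g - 4)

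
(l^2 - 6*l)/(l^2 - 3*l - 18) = l/(l + 3)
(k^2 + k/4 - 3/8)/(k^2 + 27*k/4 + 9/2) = (k - 1/2)/(k + 6)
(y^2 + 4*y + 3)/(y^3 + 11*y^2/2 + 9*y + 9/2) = 2/(2*y + 3)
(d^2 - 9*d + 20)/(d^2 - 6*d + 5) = (d - 4)/(d - 1)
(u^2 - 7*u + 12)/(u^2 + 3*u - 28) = (u - 3)/(u + 7)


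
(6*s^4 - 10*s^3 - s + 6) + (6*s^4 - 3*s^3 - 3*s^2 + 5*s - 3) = 12*s^4 - 13*s^3 - 3*s^2 + 4*s + 3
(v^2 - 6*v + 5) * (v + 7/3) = v^3 - 11*v^2/3 - 9*v + 35/3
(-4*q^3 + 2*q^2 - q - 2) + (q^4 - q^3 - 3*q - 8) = q^4 - 5*q^3 + 2*q^2 - 4*q - 10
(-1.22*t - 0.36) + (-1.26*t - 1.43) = -2.48*t - 1.79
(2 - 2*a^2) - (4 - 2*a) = -2*a^2 + 2*a - 2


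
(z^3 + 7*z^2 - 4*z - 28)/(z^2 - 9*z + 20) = (z^3 + 7*z^2 - 4*z - 28)/(z^2 - 9*z + 20)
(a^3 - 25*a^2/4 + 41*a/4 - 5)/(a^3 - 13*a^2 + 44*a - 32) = (a - 5/4)/(a - 8)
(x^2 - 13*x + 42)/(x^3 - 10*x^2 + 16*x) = (x^2 - 13*x + 42)/(x*(x^2 - 10*x + 16))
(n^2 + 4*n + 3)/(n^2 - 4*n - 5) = (n + 3)/(n - 5)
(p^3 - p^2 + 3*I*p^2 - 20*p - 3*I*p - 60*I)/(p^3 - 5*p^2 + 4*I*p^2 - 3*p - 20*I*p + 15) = (p + 4)/(p + I)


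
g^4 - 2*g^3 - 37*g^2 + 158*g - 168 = (g - 4)*(g - 3)*(g - 2)*(g + 7)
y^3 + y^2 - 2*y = y*(y - 1)*(y + 2)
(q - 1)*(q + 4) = q^2 + 3*q - 4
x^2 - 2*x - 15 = (x - 5)*(x + 3)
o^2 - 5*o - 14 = (o - 7)*(o + 2)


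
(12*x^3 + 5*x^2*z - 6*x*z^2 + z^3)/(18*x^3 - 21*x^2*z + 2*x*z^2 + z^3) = (4*x^2 + 3*x*z - z^2)/(6*x^2 - 5*x*z - z^2)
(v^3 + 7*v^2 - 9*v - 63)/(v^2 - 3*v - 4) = (-v^3 - 7*v^2 + 9*v + 63)/(-v^2 + 3*v + 4)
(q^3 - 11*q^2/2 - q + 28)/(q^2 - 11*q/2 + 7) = (q^2 - 2*q - 8)/(q - 2)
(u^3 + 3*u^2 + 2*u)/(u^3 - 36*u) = (u^2 + 3*u + 2)/(u^2 - 36)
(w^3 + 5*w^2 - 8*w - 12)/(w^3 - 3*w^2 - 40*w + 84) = (w + 1)/(w - 7)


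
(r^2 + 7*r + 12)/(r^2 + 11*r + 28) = (r + 3)/(r + 7)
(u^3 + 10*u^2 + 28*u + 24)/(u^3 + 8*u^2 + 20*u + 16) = (u + 6)/(u + 4)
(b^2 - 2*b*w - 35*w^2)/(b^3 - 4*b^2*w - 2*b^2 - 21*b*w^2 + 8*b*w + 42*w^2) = (b + 5*w)/(b^2 + 3*b*w - 2*b - 6*w)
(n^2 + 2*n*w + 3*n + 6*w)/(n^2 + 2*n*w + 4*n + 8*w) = (n + 3)/(n + 4)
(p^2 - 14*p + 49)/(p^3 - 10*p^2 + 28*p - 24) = (p^2 - 14*p + 49)/(p^3 - 10*p^2 + 28*p - 24)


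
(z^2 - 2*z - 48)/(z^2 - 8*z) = (z + 6)/z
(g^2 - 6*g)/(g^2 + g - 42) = g/(g + 7)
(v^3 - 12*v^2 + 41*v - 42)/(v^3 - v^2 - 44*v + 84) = (v^2 - 10*v + 21)/(v^2 + v - 42)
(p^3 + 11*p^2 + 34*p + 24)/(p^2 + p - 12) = (p^2 + 7*p + 6)/(p - 3)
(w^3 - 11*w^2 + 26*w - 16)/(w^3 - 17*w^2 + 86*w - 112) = (w - 1)/(w - 7)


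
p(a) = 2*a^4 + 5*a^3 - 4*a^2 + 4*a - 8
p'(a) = 8*a^3 + 15*a^2 - 8*a + 4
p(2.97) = 255.20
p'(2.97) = 322.14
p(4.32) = 1034.31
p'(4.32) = 894.35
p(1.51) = 16.53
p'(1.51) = 53.67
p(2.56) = 145.81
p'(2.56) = 216.04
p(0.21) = -7.29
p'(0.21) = 3.06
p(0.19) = -7.35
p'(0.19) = 3.08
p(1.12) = 1.63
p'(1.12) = 25.10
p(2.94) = 245.67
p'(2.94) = 313.43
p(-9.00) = 9109.00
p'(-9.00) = -4541.00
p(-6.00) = 1336.00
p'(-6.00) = -1136.00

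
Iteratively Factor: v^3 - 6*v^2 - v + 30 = (v + 2)*(v^2 - 8*v + 15) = (v - 5)*(v + 2)*(v - 3)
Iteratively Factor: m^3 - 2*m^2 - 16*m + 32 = (m - 4)*(m^2 + 2*m - 8) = (m - 4)*(m + 4)*(m - 2)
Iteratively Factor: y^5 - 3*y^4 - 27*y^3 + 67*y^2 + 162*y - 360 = (y + 3)*(y^4 - 6*y^3 - 9*y^2 + 94*y - 120) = (y - 2)*(y + 3)*(y^3 - 4*y^2 - 17*y + 60) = (y - 5)*(y - 2)*(y + 3)*(y^2 + y - 12) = (y - 5)*(y - 2)*(y + 3)*(y + 4)*(y - 3)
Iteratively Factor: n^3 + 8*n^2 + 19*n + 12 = (n + 3)*(n^2 + 5*n + 4) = (n + 3)*(n + 4)*(n + 1)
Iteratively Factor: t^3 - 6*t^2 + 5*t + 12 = (t + 1)*(t^2 - 7*t + 12) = (t - 3)*(t + 1)*(t - 4)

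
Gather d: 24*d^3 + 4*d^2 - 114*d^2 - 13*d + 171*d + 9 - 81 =24*d^3 - 110*d^2 + 158*d - 72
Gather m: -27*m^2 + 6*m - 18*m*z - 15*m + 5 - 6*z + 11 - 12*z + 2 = -27*m^2 + m*(-18*z - 9) - 18*z + 18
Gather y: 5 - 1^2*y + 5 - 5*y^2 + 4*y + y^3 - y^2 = y^3 - 6*y^2 + 3*y + 10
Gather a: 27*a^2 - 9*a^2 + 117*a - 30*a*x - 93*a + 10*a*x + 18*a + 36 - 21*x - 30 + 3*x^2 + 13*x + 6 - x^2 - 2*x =18*a^2 + a*(42 - 20*x) + 2*x^2 - 10*x + 12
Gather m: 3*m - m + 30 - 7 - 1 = 2*m + 22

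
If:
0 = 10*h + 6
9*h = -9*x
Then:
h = -3/5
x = 3/5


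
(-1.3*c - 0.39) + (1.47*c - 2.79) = 0.17*c - 3.18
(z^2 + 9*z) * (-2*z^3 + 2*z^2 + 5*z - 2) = -2*z^5 - 16*z^4 + 23*z^3 + 43*z^2 - 18*z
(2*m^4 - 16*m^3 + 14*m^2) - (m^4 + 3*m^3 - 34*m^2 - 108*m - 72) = m^4 - 19*m^3 + 48*m^2 + 108*m + 72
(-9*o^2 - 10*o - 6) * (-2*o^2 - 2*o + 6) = 18*o^4 + 38*o^3 - 22*o^2 - 48*o - 36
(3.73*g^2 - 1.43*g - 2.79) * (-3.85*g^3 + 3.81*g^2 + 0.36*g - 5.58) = -14.3605*g^5 + 19.7168*g^4 + 6.636*g^3 - 31.9581*g^2 + 6.975*g + 15.5682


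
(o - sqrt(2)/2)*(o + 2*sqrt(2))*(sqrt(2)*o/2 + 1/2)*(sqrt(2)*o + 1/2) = o^4 + 9*sqrt(2)*o^3/4 + o^2/2 - 9*sqrt(2)*o/8 - 1/2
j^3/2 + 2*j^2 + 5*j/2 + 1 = (j/2 + 1)*(j + 1)^2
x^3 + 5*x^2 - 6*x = x*(x - 1)*(x + 6)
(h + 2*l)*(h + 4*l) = h^2 + 6*h*l + 8*l^2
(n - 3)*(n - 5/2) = n^2 - 11*n/2 + 15/2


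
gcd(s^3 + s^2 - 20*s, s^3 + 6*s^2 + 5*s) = s^2 + 5*s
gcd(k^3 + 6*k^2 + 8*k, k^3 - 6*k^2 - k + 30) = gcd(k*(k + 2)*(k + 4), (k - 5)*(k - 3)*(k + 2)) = k + 2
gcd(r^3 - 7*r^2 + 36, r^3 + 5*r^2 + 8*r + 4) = r + 2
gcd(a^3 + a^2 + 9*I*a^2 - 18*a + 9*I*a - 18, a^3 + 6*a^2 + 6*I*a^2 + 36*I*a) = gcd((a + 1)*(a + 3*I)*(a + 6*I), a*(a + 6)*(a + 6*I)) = a + 6*I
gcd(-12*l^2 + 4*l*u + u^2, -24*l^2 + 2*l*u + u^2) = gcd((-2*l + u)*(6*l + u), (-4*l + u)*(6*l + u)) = 6*l + u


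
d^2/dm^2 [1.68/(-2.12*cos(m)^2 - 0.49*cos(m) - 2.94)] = (30.202368*(1 - cos(m)^2)^2 + 5.235552*cos(m)^3 - 26.379864*cos(m)^2 - 12.891312*cos(m) - 10.066896)/(2.12*cos(m)^2 + 0.49*cos(m) + 2.94)^3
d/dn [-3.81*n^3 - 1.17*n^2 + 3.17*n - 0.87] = -11.43*n^2 - 2.34*n + 3.17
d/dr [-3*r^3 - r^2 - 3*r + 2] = -9*r^2 - 2*r - 3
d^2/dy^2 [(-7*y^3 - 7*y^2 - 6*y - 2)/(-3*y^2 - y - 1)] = 2*(19*y^3 + 12*y^2 - 15*y - 3)/(27*y^6 + 27*y^5 + 36*y^4 + 19*y^3 + 12*y^2 + 3*y + 1)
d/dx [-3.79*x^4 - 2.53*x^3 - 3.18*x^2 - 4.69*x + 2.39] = -15.16*x^3 - 7.59*x^2 - 6.36*x - 4.69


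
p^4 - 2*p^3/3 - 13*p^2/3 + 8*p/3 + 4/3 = (p - 2)*(p - 1)*(p + 1/3)*(p + 2)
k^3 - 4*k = k*(k - 2)*(k + 2)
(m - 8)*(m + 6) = m^2 - 2*m - 48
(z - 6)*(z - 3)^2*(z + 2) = z^4 - 10*z^3 + 21*z^2 + 36*z - 108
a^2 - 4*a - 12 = (a - 6)*(a + 2)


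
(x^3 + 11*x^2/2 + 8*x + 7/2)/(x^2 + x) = x + 9/2 + 7/(2*x)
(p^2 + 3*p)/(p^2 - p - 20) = p*(p + 3)/(p^2 - p - 20)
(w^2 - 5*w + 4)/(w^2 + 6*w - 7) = (w - 4)/(w + 7)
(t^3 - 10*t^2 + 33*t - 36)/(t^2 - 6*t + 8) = (t^2 - 6*t + 9)/(t - 2)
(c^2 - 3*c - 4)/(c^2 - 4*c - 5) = (c - 4)/(c - 5)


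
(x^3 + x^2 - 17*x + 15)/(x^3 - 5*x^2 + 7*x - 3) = (x + 5)/(x - 1)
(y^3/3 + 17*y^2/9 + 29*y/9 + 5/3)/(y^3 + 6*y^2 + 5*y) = (3*y^2 + 14*y + 15)/(9*y*(y + 5))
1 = 1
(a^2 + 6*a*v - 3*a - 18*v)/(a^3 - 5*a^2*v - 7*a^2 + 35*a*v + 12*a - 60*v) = (-a - 6*v)/(-a^2 + 5*a*v + 4*a - 20*v)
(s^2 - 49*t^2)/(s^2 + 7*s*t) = (s - 7*t)/s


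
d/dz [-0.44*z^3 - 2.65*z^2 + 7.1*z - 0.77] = -1.32*z^2 - 5.3*z + 7.1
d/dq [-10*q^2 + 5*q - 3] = 5 - 20*q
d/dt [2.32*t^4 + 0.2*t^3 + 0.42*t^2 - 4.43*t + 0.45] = 9.28*t^3 + 0.6*t^2 + 0.84*t - 4.43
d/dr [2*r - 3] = 2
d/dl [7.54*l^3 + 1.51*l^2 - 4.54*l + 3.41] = 22.62*l^2 + 3.02*l - 4.54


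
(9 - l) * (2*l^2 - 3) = -2*l^3 + 18*l^2 + 3*l - 27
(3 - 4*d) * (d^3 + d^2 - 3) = -4*d^4 - d^3 + 3*d^2 + 12*d - 9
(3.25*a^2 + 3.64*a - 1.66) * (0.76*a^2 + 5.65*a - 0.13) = 2.47*a^4 + 21.1289*a^3 + 18.8819*a^2 - 9.8522*a + 0.2158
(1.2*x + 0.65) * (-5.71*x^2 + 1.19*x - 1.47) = -6.852*x^3 - 2.2835*x^2 - 0.9905*x - 0.9555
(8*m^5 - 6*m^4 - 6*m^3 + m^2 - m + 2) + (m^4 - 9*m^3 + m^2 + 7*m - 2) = 8*m^5 - 5*m^4 - 15*m^3 + 2*m^2 + 6*m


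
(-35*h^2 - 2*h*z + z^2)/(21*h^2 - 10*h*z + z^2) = (5*h + z)/(-3*h + z)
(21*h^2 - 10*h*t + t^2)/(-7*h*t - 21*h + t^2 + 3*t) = (-3*h + t)/(t + 3)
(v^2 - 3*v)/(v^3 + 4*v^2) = (v - 3)/(v*(v + 4))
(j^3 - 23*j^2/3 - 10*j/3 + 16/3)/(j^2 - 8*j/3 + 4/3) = (j^2 - 7*j - 8)/(j - 2)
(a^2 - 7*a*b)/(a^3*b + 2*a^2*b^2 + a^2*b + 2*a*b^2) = (a - 7*b)/(b*(a^2 + 2*a*b + a + 2*b))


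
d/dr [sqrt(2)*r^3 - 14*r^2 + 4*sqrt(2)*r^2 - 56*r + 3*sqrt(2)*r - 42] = 3*sqrt(2)*r^2 - 28*r + 8*sqrt(2)*r - 56 + 3*sqrt(2)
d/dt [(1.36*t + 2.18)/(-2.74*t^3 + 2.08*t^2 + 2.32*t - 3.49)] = (7.4528*t^3 + 15.0908*t^2 - 9.0688*t - 9.804)/(7.5076*t^6 - 11.3984*t^5 - 8.3872*t^4 + 28.7764*t^3 - 9.136*t^2 - 16.1936*t + 12.1801)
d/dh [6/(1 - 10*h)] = 60/(10*h - 1)^2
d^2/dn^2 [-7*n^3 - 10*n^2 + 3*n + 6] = -42*n - 20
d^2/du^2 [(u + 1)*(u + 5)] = 2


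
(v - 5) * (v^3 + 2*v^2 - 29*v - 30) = v^4 - 3*v^3 - 39*v^2 + 115*v + 150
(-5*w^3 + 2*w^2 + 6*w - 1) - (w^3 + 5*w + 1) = -6*w^3 + 2*w^2 + w - 2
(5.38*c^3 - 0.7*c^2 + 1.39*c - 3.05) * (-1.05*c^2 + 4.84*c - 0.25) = -5.649*c^5 + 26.7742*c^4 - 6.1925*c^3 + 10.1051*c^2 - 15.1095*c + 0.7625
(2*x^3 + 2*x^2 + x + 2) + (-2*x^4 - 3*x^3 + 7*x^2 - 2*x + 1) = -2*x^4 - x^3 + 9*x^2 - x + 3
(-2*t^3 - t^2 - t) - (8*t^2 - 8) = -2*t^3 - 9*t^2 - t + 8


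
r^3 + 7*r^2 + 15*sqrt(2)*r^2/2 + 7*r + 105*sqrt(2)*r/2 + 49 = (r + 7)*(r + sqrt(2)/2)*(r + 7*sqrt(2))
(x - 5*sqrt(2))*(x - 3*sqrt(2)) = x^2 - 8*sqrt(2)*x + 30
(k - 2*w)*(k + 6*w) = k^2 + 4*k*w - 12*w^2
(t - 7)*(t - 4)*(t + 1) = t^3 - 10*t^2 + 17*t + 28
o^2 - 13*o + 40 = (o - 8)*(o - 5)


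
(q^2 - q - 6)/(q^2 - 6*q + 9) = (q + 2)/(q - 3)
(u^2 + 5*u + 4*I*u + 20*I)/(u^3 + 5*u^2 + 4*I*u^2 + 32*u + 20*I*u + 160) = (u + 4*I)/(u^2 + 4*I*u + 32)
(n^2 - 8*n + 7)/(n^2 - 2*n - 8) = (-n^2 + 8*n - 7)/(-n^2 + 2*n + 8)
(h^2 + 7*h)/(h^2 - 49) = h/(h - 7)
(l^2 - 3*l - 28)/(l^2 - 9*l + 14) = (l + 4)/(l - 2)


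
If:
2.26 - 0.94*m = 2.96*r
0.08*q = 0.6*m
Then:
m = 2.40425531914894 - 3.14893617021277*r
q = 18.031914893617 - 23.6170212765957*r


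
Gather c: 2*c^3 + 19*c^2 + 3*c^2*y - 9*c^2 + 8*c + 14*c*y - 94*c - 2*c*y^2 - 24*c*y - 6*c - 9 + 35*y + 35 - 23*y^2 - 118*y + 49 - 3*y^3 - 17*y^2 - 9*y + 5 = 2*c^3 + c^2*(3*y + 10) + c*(-2*y^2 - 10*y - 92) - 3*y^3 - 40*y^2 - 92*y + 80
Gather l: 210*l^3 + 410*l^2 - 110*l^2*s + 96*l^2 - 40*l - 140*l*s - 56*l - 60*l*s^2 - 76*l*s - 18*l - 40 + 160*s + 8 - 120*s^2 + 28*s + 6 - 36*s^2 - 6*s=210*l^3 + l^2*(506 - 110*s) + l*(-60*s^2 - 216*s - 114) - 156*s^2 + 182*s - 26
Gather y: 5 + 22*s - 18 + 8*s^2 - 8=8*s^2 + 22*s - 21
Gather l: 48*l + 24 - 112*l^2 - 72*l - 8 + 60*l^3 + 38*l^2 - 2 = 60*l^3 - 74*l^2 - 24*l + 14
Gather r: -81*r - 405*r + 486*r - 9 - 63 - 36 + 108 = 0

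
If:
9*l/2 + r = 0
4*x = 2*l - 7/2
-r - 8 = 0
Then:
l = 16/9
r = -8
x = 1/72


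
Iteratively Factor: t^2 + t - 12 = (t + 4)*(t - 3)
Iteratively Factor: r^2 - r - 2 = (r + 1)*(r - 2)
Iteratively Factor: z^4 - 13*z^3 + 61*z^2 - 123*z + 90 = (z - 3)*(z^3 - 10*z^2 + 31*z - 30) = (z - 3)^2*(z^2 - 7*z + 10) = (z - 3)^2*(z - 2)*(z - 5)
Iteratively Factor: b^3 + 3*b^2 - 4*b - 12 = (b - 2)*(b^2 + 5*b + 6) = (b - 2)*(b + 2)*(b + 3)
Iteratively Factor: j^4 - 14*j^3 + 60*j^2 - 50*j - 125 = (j - 5)*(j^3 - 9*j^2 + 15*j + 25) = (j - 5)^2*(j^2 - 4*j - 5) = (j - 5)^3*(j + 1)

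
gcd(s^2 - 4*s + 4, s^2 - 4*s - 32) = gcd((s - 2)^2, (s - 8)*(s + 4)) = 1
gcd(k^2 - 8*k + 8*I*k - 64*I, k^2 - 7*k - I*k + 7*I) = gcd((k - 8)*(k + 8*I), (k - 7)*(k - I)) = 1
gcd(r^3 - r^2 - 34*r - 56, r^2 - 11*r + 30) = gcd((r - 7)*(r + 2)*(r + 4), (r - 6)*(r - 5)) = 1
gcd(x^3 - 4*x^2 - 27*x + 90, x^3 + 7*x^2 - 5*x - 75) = x^2 + 2*x - 15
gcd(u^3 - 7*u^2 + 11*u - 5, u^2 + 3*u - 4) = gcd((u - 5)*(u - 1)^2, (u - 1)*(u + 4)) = u - 1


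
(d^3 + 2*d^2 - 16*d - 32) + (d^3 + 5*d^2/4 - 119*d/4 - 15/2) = 2*d^3 + 13*d^2/4 - 183*d/4 - 79/2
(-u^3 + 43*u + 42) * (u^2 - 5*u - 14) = -u^5 + 5*u^4 + 57*u^3 - 173*u^2 - 812*u - 588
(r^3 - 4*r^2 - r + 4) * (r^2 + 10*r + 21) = r^5 + 6*r^4 - 20*r^3 - 90*r^2 + 19*r + 84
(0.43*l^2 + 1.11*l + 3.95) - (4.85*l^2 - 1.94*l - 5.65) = -4.42*l^2 + 3.05*l + 9.6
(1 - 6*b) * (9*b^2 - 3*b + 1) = -54*b^3 + 27*b^2 - 9*b + 1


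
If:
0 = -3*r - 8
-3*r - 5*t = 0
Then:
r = -8/3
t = 8/5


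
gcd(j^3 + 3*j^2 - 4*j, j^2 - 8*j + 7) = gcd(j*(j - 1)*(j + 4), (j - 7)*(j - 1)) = j - 1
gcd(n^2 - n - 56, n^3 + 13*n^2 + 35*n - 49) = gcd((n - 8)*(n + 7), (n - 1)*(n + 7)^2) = n + 7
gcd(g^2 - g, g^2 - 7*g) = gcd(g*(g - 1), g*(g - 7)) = g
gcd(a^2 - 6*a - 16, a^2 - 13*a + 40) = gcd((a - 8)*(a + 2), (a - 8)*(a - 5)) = a - 8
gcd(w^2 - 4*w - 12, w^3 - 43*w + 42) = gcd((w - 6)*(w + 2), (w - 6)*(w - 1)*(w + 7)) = w - 6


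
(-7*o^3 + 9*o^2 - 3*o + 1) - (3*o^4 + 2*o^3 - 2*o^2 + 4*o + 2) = -3*o^4 - 9*o^3 + 11*o^2 - 7*o - 1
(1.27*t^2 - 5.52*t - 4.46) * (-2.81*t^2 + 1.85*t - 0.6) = -3.5687*t^4 + 17.8607*t^3 + 1.5586*t^2 - 4.939*t + 2.676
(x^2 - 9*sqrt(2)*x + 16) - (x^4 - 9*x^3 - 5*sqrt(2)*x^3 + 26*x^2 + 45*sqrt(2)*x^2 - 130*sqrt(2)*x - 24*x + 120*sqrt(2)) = -x^4 + 5*sqrt(2)*x^3 + 9*x^3 - 45*sqrt(2)*x^2 - 25*x^2 + 24*x + 121*sqrt(2)*x - 120*sqrt(2) + 16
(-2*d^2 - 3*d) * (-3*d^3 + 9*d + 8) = 6*d^5 + 9*d^4 - 18*d^3 - 43*d^2 - 24*d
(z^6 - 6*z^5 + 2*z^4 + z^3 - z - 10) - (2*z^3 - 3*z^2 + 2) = z^6 - 6*z^5 + 2*z^4 - z^3 + 3*z^2 - z - 12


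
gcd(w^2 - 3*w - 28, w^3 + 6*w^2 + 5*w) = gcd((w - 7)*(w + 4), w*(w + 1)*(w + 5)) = 1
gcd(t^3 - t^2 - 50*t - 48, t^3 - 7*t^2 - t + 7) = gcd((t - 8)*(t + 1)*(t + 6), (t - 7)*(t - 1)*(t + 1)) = t + 1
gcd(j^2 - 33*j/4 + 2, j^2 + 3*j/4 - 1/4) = j - 1/4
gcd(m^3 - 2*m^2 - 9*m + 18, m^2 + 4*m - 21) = m - 3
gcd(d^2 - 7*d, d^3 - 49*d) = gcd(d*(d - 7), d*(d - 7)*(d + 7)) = d^2 - 7*d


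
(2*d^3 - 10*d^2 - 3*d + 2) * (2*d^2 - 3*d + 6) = 4*d^5 - 26*d^4 + 36*d^3 - 47*d^2 - 24*d + 12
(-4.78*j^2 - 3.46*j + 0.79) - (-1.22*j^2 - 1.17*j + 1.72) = -3.56*j^2 - 2.29*j - 0.93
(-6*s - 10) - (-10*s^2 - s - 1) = 10*s^2 - 5*s - 9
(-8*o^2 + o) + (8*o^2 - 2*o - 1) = -o - 1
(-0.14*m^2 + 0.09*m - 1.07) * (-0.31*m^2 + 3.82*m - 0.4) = 0.0434*m^4 - 0.5627*m^3 + 0.7315*m^2 - 4.1234*m + 0.428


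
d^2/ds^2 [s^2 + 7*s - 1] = 2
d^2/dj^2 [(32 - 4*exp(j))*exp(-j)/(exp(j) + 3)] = 4*(-exp(3*j) + 35*exp(2*j) + 72*exp(j) + 72)*exp(-j)/(exp(3*j) + 9*exp(2*j) + 27*exp(j) + 27)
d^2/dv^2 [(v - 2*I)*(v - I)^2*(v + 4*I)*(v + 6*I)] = 20*v^3 + 72*I*v^2 + 66*v + 96*I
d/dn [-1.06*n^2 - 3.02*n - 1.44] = -2.12*n - 3.02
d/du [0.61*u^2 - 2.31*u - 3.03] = 1.22*u - 2.31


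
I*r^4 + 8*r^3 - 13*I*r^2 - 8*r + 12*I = (r + 1)*(r - 6*I)*(r - 2*I)*(I*r - I)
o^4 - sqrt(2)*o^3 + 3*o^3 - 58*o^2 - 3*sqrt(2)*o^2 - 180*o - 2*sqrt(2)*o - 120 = (o + 1)*(o + 2)*(o - 6*sqrt(2))*(o + 5*sqrt(2))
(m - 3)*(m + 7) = m^2 + 4*m - 21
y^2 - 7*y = y*(y - 7)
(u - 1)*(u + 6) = u^2 + 5*u - 6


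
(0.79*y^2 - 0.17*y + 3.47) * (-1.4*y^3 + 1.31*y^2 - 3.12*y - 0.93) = -1.106*y^5 + 1.2729*y^4 - 7.5455*y^3 + 4.3414*y^2 - 10.6683*y - 3.2271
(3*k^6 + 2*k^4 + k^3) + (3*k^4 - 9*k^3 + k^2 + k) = 3*k^6 + 5*k^4 - 8*k^3 + k^2 + k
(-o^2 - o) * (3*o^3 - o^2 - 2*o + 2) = -3*o^5 - 2*o^4 + 3*o^3 - 2*o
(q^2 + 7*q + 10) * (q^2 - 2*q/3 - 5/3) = q^4 + 19*q^3/3 + 11*q^2/3 - 55*q/3 - 50/3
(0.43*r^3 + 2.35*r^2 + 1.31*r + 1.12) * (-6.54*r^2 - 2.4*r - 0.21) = -2.8122*r^5 - 16.401*r^4 - 14.2977*r^3 - 10.9623*r^2 - 2.9631*r - 0.2352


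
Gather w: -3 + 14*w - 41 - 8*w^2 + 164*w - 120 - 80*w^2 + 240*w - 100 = -88*w^2 + 418*w - 264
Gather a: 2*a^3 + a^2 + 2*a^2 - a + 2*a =2*a^3 + 3*a^2 + a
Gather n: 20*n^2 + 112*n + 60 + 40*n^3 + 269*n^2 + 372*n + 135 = 40*n^3 + 289*n^2 + 484*n + 195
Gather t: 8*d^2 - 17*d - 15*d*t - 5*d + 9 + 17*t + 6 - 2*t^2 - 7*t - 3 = 8*d^2 - 22*d - 2*t^2 + t*(10 - 15*d) + 12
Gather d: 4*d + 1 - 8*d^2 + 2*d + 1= -8*d^2 + 6*d + 2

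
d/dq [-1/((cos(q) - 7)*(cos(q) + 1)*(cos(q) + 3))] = (3*sin(q)^2 + 6*cos(q) + 22)*sin(q)/((cos(q) - 7)^2*(cos(q) + 1)^2*(cos(q) + 3)^2)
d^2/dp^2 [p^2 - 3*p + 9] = 2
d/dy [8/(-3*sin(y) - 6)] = 8*cos(y)/(3*(sin(y) + 2)^2)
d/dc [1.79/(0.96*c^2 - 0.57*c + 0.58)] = (1.0203 - 3.4368*c)/(0.96*c^2 - 0.57*c + 0.58)^2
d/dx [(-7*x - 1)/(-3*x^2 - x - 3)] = (21*x^2 + 7*x - (6*x + 1)*(7*x + 1) + 21)/(3*x^2 + x + 3)^2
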